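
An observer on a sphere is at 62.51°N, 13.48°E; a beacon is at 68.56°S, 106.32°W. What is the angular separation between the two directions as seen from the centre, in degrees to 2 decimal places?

Let φ₁ = 1.0910 rad, φ₂ = -1.1966 rad, and Δλ = -2.0909 rad.
cos c = sin φ₁ sin φ₂ + cos φ₁ cos φ₂ cos Δλ = (0.8871)(-0.9308) + (0.4616)(0.3655)(-0.4970) = -0.90956,
so c = arccos(-0.90956) = 2.71301 rad.
So the angular separation is 155.44°.

155.44°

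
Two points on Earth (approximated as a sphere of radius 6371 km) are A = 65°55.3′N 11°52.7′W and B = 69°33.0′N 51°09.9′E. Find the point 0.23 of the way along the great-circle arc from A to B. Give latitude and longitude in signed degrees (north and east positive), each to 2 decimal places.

Central angle δ = 0.4025 rad. Interpolating on the sphere with fraction f = 0.23:
P = [sin((1−f)δ)·A + sin(fδ)·B] / sin δ = 0.7786·A + 0.2360·B in Cartesian coordinates,
giving P = (0.3626, -0.0012, 0.9320), i.e. latitude 68.74°, longitude -0.18°.

68.74°, -0.18°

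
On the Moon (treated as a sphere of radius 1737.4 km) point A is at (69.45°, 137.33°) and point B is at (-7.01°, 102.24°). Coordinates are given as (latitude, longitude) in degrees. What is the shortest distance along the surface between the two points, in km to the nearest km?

Let φ₁ = 1.2121 rad, φ₂ = -0.1223 rad, and Δλ = -0.6124 rad.
cos c = sin φ₁ sin φ₂ + cos φ₁ cos φ₂ cos Δλ = (0.9364)(-0.1220) + (0.3510)(0.9925)(0.8183) = 0.17080,
so c = arccos(0.17080) = 1.39915 rad.
Distance = R·c = 1737.4 × 1.3992 ≈ 2431 km.

2431 km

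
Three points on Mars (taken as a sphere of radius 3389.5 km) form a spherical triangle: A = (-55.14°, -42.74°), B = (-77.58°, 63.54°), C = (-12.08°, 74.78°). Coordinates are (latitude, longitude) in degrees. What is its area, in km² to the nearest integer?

Side lengths (central angles): a = 1.1476, b = 1.6574, c = 0.6968 rad; semiperimeter s = 1.7509.
By l'Huilier's theorem, tan(E/4) = √[tan(s/2) tan((s−a)/2) tan((s−b)/2) tan((s−c)/2)], giving spherical excess E = 0.4017 rad.
Area = E·R² = 0.4017 × (3389.5)² ≈ 4615235 km².

4615235 km²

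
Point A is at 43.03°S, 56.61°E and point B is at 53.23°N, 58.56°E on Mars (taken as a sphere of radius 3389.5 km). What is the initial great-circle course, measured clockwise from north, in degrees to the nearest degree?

1°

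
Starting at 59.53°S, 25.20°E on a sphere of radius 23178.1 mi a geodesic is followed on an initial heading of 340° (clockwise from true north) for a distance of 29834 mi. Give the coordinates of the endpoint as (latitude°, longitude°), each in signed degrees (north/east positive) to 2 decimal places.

12.49°, 5.55°

Angular distance δ = d/R = 29834/23178.1 = 1.28716 rad; initial bearing θ = 5.9341 rad.
sin φ₂ = sin φ₁ cos δ + cos φ₁ sin δ cos θ = (-0.8619)(0.2798) + (0.5071)(0.9600)(0.9397) = 0.2163, so φ₂ = 12.49°.
Δλ = atan2(sin θ sin δ cos φ₁, cos δ − sin φ₁ sin φ₂) = atan2(-0.1665, 0.4662) = -19.652°.
λ₂ = 25.200° − 19.652° = 5.55°.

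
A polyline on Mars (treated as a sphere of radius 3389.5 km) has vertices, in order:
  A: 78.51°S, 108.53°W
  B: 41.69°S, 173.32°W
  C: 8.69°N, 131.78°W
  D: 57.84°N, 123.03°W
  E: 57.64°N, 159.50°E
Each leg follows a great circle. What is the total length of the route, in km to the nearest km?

Leg A→B: central angle 0.7740 rad, distance 2623.4 km.
Leg B→C: central angle 1.1018 rad, distance 3734.4 km.
Leg C→D: central angle 0.8659 rad, distance 2935.0 km.
Leg D→E: central angle 0.6811 rad, distance 2308.5 km.
Total: 2623.4 + 3734.4 + 2935.0 + 2308.5 ≈ 11601 km.

11601 km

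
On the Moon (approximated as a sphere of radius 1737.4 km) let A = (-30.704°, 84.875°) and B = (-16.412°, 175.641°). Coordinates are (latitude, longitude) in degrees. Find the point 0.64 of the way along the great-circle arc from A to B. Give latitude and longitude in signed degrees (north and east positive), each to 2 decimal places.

-28.79°, 146.33°

Central angle δ = 1.4372 rad. Interpolating on the sphere with fraction f = 0.64:
P = [sin((1−f)δ)·A + sin(fδ)·B] / sin δ = 0.4991·A + 0.8026·B in Cartesian coordinates,
giving P = (-0.7294, 0.4859, -0.4816), i.e. latitude -28.79°, longitude 146.33°.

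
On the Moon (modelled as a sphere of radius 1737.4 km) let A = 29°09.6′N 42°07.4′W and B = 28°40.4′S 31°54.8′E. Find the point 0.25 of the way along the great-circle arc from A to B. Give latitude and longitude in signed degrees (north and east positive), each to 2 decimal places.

Central angle δ = 1.5939 rad. Interpolating on the sphere with fraction f = 0.25:
P = [sin((1−f)δ)·A + sin(fδ)·B] / sin δ = 0.9306·A + 0.3881·B in Cartesian coordinates,
giving P = (0.8918, -0.3651, 0.2672), i.e. latitude 15.50°, longitude -22.26°.

15.50°, -22.26°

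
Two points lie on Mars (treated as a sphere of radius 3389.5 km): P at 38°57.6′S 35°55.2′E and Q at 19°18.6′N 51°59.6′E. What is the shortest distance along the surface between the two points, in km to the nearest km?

3560 km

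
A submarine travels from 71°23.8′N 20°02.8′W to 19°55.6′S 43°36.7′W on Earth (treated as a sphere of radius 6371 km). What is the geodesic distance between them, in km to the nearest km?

10314 km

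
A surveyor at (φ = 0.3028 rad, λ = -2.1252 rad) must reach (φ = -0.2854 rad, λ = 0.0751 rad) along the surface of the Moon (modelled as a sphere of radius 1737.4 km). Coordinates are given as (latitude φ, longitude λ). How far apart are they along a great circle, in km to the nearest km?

With latitudes φ₁ = 17.349°, φ₂ = -16.352° and longitude difference Δλ = 126.068°:
cos c = sin φ₁ sin φ₂ + cos φ₁ cos φ₂ cos Δλ = (0.2982)(-0.2815) + (0.9545)(0.9595)(-0.5887) = -0.62318,
so c = arccos(-0.62318) = 2.24360 rad.
Distance = R·c = 1737.4 × 2.2436 ≈ 3898 km.

3898 km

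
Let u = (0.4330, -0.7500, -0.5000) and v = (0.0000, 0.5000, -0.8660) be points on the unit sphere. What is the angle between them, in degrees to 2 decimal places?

86.67°

u·v = 0.0580; |u| = 1.0000, |v| = 1.0000.
cos θ = (u·v)/(|u||v|) = 0.0580, so θ = 86.67°.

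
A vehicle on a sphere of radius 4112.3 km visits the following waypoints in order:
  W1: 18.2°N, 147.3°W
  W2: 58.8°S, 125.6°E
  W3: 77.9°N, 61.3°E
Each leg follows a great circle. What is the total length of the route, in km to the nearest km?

17666 km

Leg W1→W2: central angle 1.8155 rad, distance 7465.9 km.
Leg W2→W3: central angle 2.4804 rad, distance 10200.2 km.
Total: 7465.9 + 10200.2 ≈ 17666 km.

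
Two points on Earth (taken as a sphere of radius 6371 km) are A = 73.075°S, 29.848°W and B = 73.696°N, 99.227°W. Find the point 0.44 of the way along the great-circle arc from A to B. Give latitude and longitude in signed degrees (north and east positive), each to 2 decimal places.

-8.66°, -62.27°

The central angle between A and B is δ = 2.6669 rad.
With f = 0.44, the slerp weights are sin((1−f)δ)/sin δ = 2.1813 and sin(fδ)/sin δ = 2.0174.
Weighted sum of the unit vectors: (2.1813)·(0.2525,-0.1449,-0.9567) + (2.0174)·(-0.0450,-0.2771,0.9598) = (0.4600, -0.8751, -0.1506).
Converting back: φ = atan2(z, √(x²+y²)) = -8.66°, λ = atan2(y, x) = -62.27°.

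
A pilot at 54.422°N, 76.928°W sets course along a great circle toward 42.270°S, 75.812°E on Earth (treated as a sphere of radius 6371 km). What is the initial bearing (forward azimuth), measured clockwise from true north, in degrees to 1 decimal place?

With φ₁ = 0.9498, φ₂ = -0.7378, Δλ = 2.6658 rad, the forward-azimuth formula gives
θ = atan2( sin Δλ cos φ₂ , cos φ₁ sin φ₂ − sin φ₁ cos φ₂ cos Δλ ) = atan2(0.3389, 0.1437) = 67.03°.
So the initial bearing is 67.0°.

67.0°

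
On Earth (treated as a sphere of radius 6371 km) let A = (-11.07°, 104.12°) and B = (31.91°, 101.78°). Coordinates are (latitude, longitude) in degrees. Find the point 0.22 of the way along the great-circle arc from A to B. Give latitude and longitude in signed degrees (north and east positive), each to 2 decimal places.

-1.61°, 103.64°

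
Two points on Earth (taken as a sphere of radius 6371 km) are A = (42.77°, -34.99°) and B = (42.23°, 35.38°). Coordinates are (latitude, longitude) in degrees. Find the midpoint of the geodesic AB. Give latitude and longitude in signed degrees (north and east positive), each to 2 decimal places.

The central angle between A and B is δ = 0.8776 rad.
With f = 0.5, the slerp weights are sin((1−f)δ)/sin δ = 0.5523 and sin(fδ)/sin δ = 0.5523.
Weighted sum of the unit vectors: (0.5523)·(0.6014,-0.4209,0.6791) + (0.5523)·(0.6037,0.4287,0.6721) = (0.6656, 0.0043, 0.7463).
Converting back: φ = atan2(z, √(x²+y²)) = 48.27°, λ = atan2(y, x) = 0.37°.

48.27°, 0.37°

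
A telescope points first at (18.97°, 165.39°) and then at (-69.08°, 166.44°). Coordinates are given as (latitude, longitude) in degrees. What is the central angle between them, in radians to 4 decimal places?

1.5368 rad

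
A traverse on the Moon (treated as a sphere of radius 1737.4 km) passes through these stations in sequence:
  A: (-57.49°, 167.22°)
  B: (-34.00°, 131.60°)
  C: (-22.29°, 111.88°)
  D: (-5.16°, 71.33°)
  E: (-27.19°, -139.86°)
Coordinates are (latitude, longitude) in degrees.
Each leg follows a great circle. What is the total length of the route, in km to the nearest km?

7064 km

Leg A→B: central angle 0.5849 rad, distance 1016.2 km.
Leg B→C: central angle 0.3648 rad, distance 633.8 km.
Leg C→D: central angle 0.7461 rad, distance 1296.3 km.
Leg D→E: central angle 2.3699 rad, distance 4117.5 km.
Total: 1016.2 + 633.8 + 1296.3 + 4117.5 ≈ 7064 km.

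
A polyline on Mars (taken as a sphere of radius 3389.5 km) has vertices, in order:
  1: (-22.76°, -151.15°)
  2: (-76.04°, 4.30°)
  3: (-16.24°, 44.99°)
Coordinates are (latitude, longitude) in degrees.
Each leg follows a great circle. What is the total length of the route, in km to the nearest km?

Leg 1→2: central angle 1.3968 rad, distance 4734.5 km.
Leg 2→3: central angle 1.1074 rad, distance 3753.4 km.
Total: 4734.5 + 3753.4 ≈ 8488 km.

8488 km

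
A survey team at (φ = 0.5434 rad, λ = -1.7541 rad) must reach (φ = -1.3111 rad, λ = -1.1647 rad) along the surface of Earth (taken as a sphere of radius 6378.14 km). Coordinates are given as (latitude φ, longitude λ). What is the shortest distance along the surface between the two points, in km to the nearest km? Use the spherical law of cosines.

12076 km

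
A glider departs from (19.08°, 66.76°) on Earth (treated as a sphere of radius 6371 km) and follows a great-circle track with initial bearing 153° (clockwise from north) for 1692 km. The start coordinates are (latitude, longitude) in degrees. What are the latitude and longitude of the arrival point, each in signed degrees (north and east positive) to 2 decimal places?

5.42°, 73.63°

Angular distance δ = d/R = 1692/6371 = 0.26558 rad; initial bearing θ = 2.6704 rad.
sin φ₂ = sin φ₁ cos δ + cos φ₁ sin δ cos θ = (0.3269)(0.9649) + (0.9451)(0.2625)(-0.8910) = 0.0944, so φ₂ = 5.42°.
Δλ = atan2(sin θ sin δ cos φ₁, cos δ − sin φ₁ sin φ₂) = atan2(0.1126, 0.9341) = 6.874°.
λ₂ = 66.760° + 6.874° = 73.63°.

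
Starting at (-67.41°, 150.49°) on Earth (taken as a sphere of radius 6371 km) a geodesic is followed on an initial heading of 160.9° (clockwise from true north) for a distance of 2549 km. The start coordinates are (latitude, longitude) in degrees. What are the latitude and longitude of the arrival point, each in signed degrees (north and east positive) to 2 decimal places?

-82.63°, -125.77°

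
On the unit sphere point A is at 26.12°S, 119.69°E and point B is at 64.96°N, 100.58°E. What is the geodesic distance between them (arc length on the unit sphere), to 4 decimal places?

In radians: φ₁ = -0.4559, φ₂ = 1.1338, Δλ = -19.110° = -0.3335 rad.
cos c = sin φ₁ sin φ₂ + cos φ₁ cos φ₂ cos Δλ = (-0.4403)(0.9060) + (0.8979)(0.4233)(0.9449) = -0.03979,
so c = arccos(-0.03979) = 1.61060 rad.
On the unit sphere the arc length equals the central angle: 1.6106.

1.6106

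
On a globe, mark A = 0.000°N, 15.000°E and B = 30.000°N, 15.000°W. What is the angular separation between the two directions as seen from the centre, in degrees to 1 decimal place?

41.4°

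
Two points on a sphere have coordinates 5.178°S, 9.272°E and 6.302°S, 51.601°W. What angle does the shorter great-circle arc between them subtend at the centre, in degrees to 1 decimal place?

Let φ₁ = -0.0904 rad, φ₂ = -0.1100 rad, and Δλ = -1.0624 rad.
cos c = sin φ₁ sin φ₂ + cos φ₁ cos φ₂ cos Δλ = (-0.0903)(-0.1098) + (0.9959)(0.9940)(0.4867) = 0.49174,
so c = arccos(0.49174) = 1.05671 rad.
So the angular separation is 60.5°.

60.5°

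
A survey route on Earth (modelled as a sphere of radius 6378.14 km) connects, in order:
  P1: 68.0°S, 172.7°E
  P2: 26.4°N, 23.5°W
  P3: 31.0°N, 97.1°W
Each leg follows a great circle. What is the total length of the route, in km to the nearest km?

Leg P1→P2: central angle 2.3957 rad, distance 15280.0 km.
Leg P2→P3: central angle 1.1088 rad, distance 7071.8 km.
Total: 15280.0 + 7071.8 ≈ 22352 km.

22352 km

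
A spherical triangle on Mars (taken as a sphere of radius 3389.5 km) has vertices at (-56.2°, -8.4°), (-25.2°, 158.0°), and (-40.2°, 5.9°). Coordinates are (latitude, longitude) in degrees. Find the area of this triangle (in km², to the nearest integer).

Side lengths (central angles): a = 1.9134, b = 0.3236, c = 1.7066 rad; semiperimeter s = 1.9718.
By l'Huilier's theorem, tan(E/4) = √[tan(s/2) tan((s−a)/2) tan((s−b)/2) tan((s−c)/2)], giving spherical excess E = 0.3183 rad.
Area = E·R² = 0.3183 × (3389.5)² ≈ 3656772 km².

3656772 km²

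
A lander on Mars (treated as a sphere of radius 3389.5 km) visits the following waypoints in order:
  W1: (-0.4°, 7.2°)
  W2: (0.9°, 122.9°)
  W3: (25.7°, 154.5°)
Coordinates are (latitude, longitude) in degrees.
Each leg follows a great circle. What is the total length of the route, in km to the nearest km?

Leg W1→W2: central angle 2.0194 rad, distance 6844.7 km.
Leg W2→W3: central angle 0.6854 rad, distance 2323.0 km.
Total: 6844.7 + 2323.0 ≈ 9168 km.

9168 km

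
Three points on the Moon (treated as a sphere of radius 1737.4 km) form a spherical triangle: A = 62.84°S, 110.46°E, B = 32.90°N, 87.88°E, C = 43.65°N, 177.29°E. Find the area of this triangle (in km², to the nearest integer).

Side lengths (central angles): a = 1.1797, b = 2.0762, c = 1.7006 rad; semiperimeter s = 2.4783.
By l'Huilier's theorem, tan(E/4) = √[tan(s/2) tan((s−a)/2) tan((s−b)/2) tan((s−c)/2)], giving spherical excess E = 1.6209 rad.
Area = E·R² = 1.6209 × (1737.4)² ≈ 4892637 km².

4892637 km²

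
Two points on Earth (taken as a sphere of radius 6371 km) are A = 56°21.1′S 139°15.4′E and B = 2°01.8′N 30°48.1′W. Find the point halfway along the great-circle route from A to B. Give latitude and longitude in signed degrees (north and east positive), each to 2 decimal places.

The central angle between A and B is δ = 2.1833 rad.
With f = 0.5, the slerp weights are sin((1−f)δ)/sin δ = 1.0845 and sin(fδ)/sin δ = 1.0845.
Weighted sum of the unit vectors: (1.0845)·(-0.4198,0.3616,-0.8325) + (1.0845)·(0.8584,-0.5117,0.0354) = (0.4757, -0.1628, -0.8644).
Converting back: φ = atan2(z, √(x²+y²)) = -59.82°, λ = atan2(y, x) = -18.89°.

-59.82°, -18.89°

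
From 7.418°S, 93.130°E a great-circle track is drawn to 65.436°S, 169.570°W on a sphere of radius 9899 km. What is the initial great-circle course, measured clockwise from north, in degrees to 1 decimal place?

155.6°

Δλ = 97.300° = 1.6982 rad.
y = sin Δλ · cos φ₂ = (0.9919)(0.4157) = 0.4123
x = cos φ₁ sin φ₂ − sin φ₁ cos φ₂ cos Δλ = (0.9916)(-0.9095) − (-0.1291)(0.4157)(-0.1271) = -0.9087
θ = atan2(y, x) = 155.59°, so the bearing is 155.6°.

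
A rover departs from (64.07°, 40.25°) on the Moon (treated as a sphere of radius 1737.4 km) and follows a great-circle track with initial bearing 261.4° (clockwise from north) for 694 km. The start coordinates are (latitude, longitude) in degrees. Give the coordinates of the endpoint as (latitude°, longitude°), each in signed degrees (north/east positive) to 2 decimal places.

53.43°, 0.06°

Angular distance δ = d/R = 694/1737.4 = 0.39945 rad; initial bearing θ = 4.5623 rad.
sin φ₂ = sin φ₁ cos δ + cos φ₁ sin δ cos θ = (0.8993)(0.9213) + (0.4373)(0.3889)(-0.1495) = 0.8031, so φ₂ = 53.43°.
Δλ = atan2(sin θ sin δ cos φ₁, cos δ − sin φ₁ sin φ₂) = atan2(-0.1681, 0.1990) = -40.193°.
λ₂ = 40.250° − 40.193° = 0.06°.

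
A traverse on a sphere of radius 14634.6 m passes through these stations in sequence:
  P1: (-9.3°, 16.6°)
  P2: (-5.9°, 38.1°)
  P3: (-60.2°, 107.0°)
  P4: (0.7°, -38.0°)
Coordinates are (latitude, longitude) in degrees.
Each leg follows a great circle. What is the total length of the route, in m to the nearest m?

53835 m

Leg P1→P2: central angle 0.3766 rad, distance 5510.8 m.
Leg P2→P3: central angle 1.3004 rad, distance 19030.1 m.
Leg P3→P4: central angle 2.0017 rad, distance 29293.7 m.
Total: 5510.8 + 19030.1 + 29293.7 ≈ 53835 m.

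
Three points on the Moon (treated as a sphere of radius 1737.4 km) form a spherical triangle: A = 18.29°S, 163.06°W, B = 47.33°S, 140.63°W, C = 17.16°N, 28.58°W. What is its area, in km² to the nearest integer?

Side lengths (central angles): a = 2.0489, b = 2.3865, c = 0.5995 rad; semiperimeter s = 2.5175.
By l'Huilier's theorem, tan(E/4) = √[tan(s/2) tan((s−a)/2) tan((s−b)/2) tan((s−c)/2)], giving spherical excess E = 1.0284 rad.
Area = E·R² = 1.0284 × (1737.4)² ≈ 3104345 km².

3104345 km²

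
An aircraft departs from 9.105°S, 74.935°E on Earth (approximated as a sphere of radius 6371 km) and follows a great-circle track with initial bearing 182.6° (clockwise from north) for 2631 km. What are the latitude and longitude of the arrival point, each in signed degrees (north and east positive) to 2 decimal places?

Angular distance δ = d/R = 2631/6371 = 0.41296 rad; initial bearing θ = 3.1870 rad.
sin φ₂ = sin φ₁ cos δ + cos φ₁ sin δ cos θ = (-0.1582)(0.9159) + (0.9874)(0.4013)(-0.9990) = -0.5408, so φ₂ = -32.74°.
Δλ = atan2(sin θ sin δ cos φ₁, cos δ − sin φ₁ sin φ₂) = atan2(-0.0180, 0.8304) = -1.240°.
λ₂ = 74.935° − 1.240° = 73.69°.

-32.74°, 73.69°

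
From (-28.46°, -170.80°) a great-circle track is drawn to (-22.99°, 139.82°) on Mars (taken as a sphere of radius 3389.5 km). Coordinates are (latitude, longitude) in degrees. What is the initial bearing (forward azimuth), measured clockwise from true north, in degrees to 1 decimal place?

With φ₁ = -0.4967, φ₂ = -0.4013, Δλ = -0.8618 rad, the forward-azimuth formula gives
θ = atan2( sin Δλ cos φ₂ , cos φ₁ sin φ₂ − sin φ₁ cos φ₂ cos Δλ ) = atan2(-0.6988, -0.0578) = -94.73°.
Adding 360° brings this into [0°, 360°): 265.3°.

265.3°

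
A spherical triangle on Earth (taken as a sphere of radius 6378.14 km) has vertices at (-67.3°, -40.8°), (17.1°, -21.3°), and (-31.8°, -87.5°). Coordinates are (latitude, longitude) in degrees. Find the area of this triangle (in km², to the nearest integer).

27571418 km²

Side lengths (central angles): a = 1.3971, b = 0.7798, c = 1.4943 rad; semiperimeter s = 1.8356.
By l'Huilier's theorem, tan(E/4) = √[tan(s/2) tan((s−a)/2) tan((s−b)/2) tan((s−c)/2)], giving spherical excess E = 0.6778 rad.
Area = E·R² = 0.6778 × (6378.14)² ≈ 27571418 km².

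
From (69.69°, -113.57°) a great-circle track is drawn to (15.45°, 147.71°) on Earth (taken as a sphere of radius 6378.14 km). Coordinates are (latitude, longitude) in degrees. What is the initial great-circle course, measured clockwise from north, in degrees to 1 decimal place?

With φ₁ = 1.2163, φ₂ = 0.2697, Δλ = -1.7230 rad, the forward-azimuth formula gives
θ = atan2( sin Δλ cos φ₂ , cos φ₁ sin φ₂ − sin φ₁ cos φ₂ cos Δλ ) = atan2(-0.9527, 0.2295) = -76.46°.
Adding 360° brings this into [0°, 360°): 283.5°.

283.5°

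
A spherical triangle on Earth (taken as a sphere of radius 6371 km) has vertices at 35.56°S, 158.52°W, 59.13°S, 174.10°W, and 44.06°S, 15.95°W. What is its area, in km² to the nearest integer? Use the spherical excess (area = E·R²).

11659112 km²

Side lengths (central angles): a = 1.3133, b = 1.6306, c = 0.4482 rad; semiperimeter s = 1.6961.
By l'Huilier's theorem, tan(E/4) = √[tan(s/2) tan((s−a)/2) tan((s−b)/2) tan((s−c)/2)], giving spherical excess E = 0.2872 rad.
Area = E·R² = 0.2872 × (6371)² ≈ 11659112 km².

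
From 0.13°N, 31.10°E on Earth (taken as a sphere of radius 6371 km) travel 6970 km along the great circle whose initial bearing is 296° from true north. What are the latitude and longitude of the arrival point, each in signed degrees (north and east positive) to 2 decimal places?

22.99°, -29.06°

Angular distance δ = d/R = 6970/6371 = 1.09402 rad; initial bearing θ = 5.1662 rad.
sin φ₂ = sin φ₁ cos δ + cos φ₁ sin δ cos θ = (0.0023)(0.4589) + (1.0000)(0.8885)(0.4384) = 0.3905, so φ₂ = 22.99°.
Δλ = atan2(sin θ sin δ cos φ₁, cos δ − sin φ₁ sin φ₂) = atan2(-0.7986, 0.4580) = -60.163°.
λ₂ = 31.100° − 60.163° = -29.06°.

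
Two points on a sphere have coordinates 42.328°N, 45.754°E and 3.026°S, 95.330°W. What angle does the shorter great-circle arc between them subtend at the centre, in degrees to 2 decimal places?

With latitudes φ₁ = 42.328°, φ₂ = -3.026° and longitude difference Δλ = -141.084°:
cos c = sin φ₁ sin φ₂ + cos φ₁ cos φ₂ cos Δλ = (0.6734)(-0.0528) + (0.7393)(0.9986)(-0.7781) = -0.60997,
so c = arccos(-0.60997) = 2.22682 rad.
So the angular separation is 127.59°.

127.59°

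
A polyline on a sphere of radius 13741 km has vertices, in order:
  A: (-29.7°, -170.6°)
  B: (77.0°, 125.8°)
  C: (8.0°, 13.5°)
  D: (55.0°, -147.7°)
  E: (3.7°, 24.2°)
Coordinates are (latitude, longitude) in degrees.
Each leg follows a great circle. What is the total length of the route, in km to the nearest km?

Leg A→B: central angle 1.9778 rad, distance 27177.2 km.
Leg B→C: central angle 1.5197 rad, distance 20882.1 km.
Leg C→D: central angle 2.0083 rad, distance 27596.2 km.
Leg D→E: central angle 2.1104 rad, distance 28999.2 km.
Total: 27177.2 + 20882.1 + 27596.2 + 28999.2 ≈ 104655 km.

104655 km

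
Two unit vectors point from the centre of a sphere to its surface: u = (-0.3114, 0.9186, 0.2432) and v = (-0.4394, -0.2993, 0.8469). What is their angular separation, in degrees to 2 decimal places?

u·v = 0.0679; |u| = 1.0000, |v| = 0.9999.
cos θ = (u·v)/(|u||v|) = 0.0679, so θ = 86.11°.

86.11°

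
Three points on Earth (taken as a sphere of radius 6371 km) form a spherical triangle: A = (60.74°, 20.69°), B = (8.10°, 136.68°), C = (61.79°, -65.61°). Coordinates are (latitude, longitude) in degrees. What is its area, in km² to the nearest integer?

31711826 km²

Side lengths (central angles): a = 1.8848, b = 0.6702, c = 1.6600 rad; semiperimeter s = 2.1075.
By l'Huilier's theorem, tan(E/4) = √[tan(s/2) tan((s−a)/2) tan((s−b)/2) tan((s−c)/2)], giving spherical excess E = 0.7813 rad.
Area = E·R² = 0.7813 × (6371)² ≈ 31711826 km².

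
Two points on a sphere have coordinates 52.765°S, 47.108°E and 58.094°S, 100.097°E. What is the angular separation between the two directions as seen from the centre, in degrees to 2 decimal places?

In radians: φ₁ = -0.9209, φ₂ = -1.0139, Δλ = 52.989° = 0.9248 rad.
cos c = sin φ₁ sin φ₂ + cos φ₁ cos φ₂ cos Δλ = (-0.7962)(-0.8489) + (0.6051)(0.5285)(0.6020) = 0.86839,
so c = arccos(0.86839) = 0.51886 rad.
So the angular separation is 29.73°.

29.73°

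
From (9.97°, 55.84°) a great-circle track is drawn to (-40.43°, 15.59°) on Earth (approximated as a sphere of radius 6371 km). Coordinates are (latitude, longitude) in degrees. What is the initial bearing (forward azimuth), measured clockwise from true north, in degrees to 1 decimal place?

Δλ = -40.250° = -0.7025 rad.
y = sin Δλ · cos φ₂ = (-0.6461)(0.7612) = -0.4918
x = cos φ₁ sin φ₂ − sin φ₁ cos φ₂ cos Δλ = (0.9849)(-0.6485) − (0.1731)(0.7612)(0.7632) = -0.7393
θ = atan2(y, x) = -146.37°; adding 360° gives 213.6°.

213.6°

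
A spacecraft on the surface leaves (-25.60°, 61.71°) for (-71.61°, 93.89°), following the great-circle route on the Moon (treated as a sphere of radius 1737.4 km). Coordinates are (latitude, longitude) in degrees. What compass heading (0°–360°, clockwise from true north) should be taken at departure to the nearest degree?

Δλ = 32.180° = 0.5616 rad.
y = sin Δλ · cos φ₂ = (0.5326)(0.3155) = 0.1680
x = cos φ₁ sin φ₂ − sin φ₁ cos φ₂ cos Δλ = (0.9018)(-0.9489) − (-0.4321)(0.3155)(0.8464) = -0.7404
θ = atan2(y, x) = 167.21°, so the bearing is 167°.

167°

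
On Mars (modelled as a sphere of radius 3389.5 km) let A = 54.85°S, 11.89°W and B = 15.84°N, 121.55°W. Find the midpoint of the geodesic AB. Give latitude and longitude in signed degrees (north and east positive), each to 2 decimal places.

Central angle δ = 1.9927 rad. Interpolating on the sphere with fraction f = 0.5:
P = [sin((1−f)δ)·A + sin(fδ)·B] / sin δ = 0.9202·A + 0.9202·B in Cartesian coordinates,
giving P = (0.0552, -0.8636, -0.5012), i.e. latitude -30.08°, longitude -86.34°.

-30.08°, -86.34°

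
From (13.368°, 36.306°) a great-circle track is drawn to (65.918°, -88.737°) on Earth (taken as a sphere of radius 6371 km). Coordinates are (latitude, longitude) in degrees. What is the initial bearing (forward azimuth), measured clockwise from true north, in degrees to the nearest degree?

340°

With φ₁ = 0.2333, φ₂ = 1.1505, Δλ = -2.1824 rad, the forward-azimuth formula gives
θ = atan2( sin Δλ cos φ₂ , cos φ₁ sin φ₂ − sin φ₁ cos φ₂ cos Δλ ) = atan2(-0.3341, 0.9424) = -19.52°.
Adding 360° brings this into [0°, 360°): 340°.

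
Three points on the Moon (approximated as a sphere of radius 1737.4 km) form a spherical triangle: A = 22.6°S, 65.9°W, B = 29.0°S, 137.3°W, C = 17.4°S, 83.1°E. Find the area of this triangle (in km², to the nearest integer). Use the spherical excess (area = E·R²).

Side lengths (central angles): a = 2.0836, b = 2.2656, c = 1.1109 rad; semiperimeter s = 2.7300.
By l'Huilier's theorem, tan(E/4) = √[tan(s/2) tan((s−a)/2) tan((s−b)/2) tan((s−c)/2)], giving spherical excess E = 2.2519 rad.
Area = E·R² = 2.2519 × (1737.4)² ≈ 6797600 km².

6797600 km²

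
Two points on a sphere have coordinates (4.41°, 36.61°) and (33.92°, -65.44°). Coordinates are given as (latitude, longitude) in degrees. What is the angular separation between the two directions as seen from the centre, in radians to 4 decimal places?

1.7010 rad

Let φ₁ = 0.0770 rad, φ₂ = 0.5920 rad, and Δλ = -1.7811 rad.
Haversine: a = sin²(Δφ/2) + cos φ₁ cos φ₂ sin²(Δλ/2) = 0.0649 + (0.9970)(0.8298)(0.6044) = 0.56491.
Central angle c = 2·arcsin(√a) = 1.70098 rad.
So the angular separation is 1.7010 rad.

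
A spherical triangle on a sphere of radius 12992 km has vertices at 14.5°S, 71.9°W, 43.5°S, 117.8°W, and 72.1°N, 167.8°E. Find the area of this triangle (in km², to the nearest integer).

245492440 km²

Side lengths (central angles): a = 2.2082, b = 1.9697, c = 0.8486 rad; semiperimeter s = 2.5132.
By l'Huilier's theorem, tan(E/4) = √[tan(s/2) tan((s−a)/2) tan((s−b)/2) tan((s−c)/2)], giving spherical excess E = 1.4544 rad.
Area = E·R² = 1.4544 × (12992)² ≈ 245492440 km².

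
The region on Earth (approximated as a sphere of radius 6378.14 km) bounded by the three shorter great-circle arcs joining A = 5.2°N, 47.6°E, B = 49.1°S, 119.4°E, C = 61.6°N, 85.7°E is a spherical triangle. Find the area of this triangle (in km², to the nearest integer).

46014980 km²

Side lengths (central angles): a = 1.9887, b = 1.1013, c = 1.4352 rad; semiperimeter s = 2.2626.
By l'Huilier's theorem, tan(E/4) = √[tan(s/2) tan((s−a)/2) tan((s−b)/2) tan((s−c)/2)], giving spherical excess E = 1.1311 rad.
Area = E·R² = 1.1311 × (6378.14)² ≈ 46014980 km².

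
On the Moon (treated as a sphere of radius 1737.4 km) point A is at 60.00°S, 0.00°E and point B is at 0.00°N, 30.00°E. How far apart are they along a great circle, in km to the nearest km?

With latitudes φ₁ = -60.000°, φ₂ = 0.000° and longitude difference Δλ = 30.000°:
cos c = sin φ₁ sin φ₂ + cos φ₁ cos φ₂ cos Δλ = (-0.8660)(0.0000) + (0.5000)(1.0000)(0.8660) = 0.43301,
so c = arccos(0.43301) = 1.12296 rad.
Distance = R·c = 1737.4 × 1.1230 ≈ 1951 km.

1951 km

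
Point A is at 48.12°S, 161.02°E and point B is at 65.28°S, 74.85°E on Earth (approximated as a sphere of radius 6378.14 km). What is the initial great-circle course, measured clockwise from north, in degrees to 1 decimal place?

215.5°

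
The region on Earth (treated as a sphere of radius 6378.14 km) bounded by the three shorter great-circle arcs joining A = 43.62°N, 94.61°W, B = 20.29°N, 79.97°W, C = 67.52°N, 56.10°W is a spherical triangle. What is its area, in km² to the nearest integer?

4756803 km²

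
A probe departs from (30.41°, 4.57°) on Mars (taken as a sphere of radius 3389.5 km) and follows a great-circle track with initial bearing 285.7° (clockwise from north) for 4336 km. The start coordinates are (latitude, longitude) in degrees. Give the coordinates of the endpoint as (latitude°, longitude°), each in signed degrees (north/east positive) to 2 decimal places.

Angular distance δ = d/R = 4336/3389.5 = 1.27924 rad; initial bearing θ = 4.9864 rad.
sin φ₂ = sin φ₁ cos δ + cos φ₁ sin δ cos θ = (0.5062)(0.2874) + (0.8624)(0.9578)(0.2706) = 0.3690, so φ₂ = 21.66°.
Δλ = atan2(sin θ sin δ cos φ₁, cos δ − sin φ₁ sin φ₂) = atan2(-0.7952, 0.1006) = -82.787°.
λ₂ = 4.570° − 82.787° = -78.22°.

21.66°, -78.22°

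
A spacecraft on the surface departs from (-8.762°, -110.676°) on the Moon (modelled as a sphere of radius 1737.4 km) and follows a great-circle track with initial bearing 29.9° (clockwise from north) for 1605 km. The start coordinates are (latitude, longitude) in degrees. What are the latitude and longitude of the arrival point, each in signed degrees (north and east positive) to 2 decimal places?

Angular distance δ = d/R = 1605/1737.4 = 0.92379 rad; initial bearing θ = 0.5219 rad.
sin φ₂ = sin φ₁ cos δ + cos φ₁ sin δ cos θ = (-0.1523)(0.6028) + (0.9883)(0.7979)(0.8669) = 0.5918, so φ₂ = 36.28°.
Δλ = atan2(sin θ sin δ cos φ₁, cos δ − sin φ₁ sin φ₂) = atan2(0.3931, 0.6929) = 29.566°.
λ₂ = -110.676° + 29.566° = -81.11°.

36.28°, -81.11°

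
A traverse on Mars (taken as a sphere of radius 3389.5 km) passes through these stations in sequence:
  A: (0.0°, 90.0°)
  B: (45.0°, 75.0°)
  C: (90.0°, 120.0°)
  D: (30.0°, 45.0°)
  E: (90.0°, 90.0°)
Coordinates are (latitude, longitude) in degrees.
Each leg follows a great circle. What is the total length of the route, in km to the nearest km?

Leg A→B: central angle 0.8189 rad, distance 2775.7 km.
Leg B→C: central angle 0.7854 rad, distance 2662.1 km.
Leg C→D: central angle 1.0472 rad, distance 3549.5 km.
Leg D→E: central angle 1.0472 rad, distance 3549.5 km.
Total: 2775.7 + 2662.1 + 3549.5 + 3549.5 ≈ 12537 km.

12537 km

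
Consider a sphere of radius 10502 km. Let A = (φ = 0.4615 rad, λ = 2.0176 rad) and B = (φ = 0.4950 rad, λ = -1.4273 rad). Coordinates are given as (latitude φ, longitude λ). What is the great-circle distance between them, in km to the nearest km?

Let φ₁ = 0.4615 rad, φ₂ = 0.4950 rad, and Δλ = 2.8383 rad.
cos c = sin φ₁ sin φ₂ + cos φ₁ cos φ₂ cos Δλ = (0.4453)(0.4750) + (0.8954)(0.8800)(-0.9544) = -0.54042,
so c = arccos(-0.54042) = 2.14173 rad.
Distance = R·c = 10502 × 2.1417 ≈ 22492 km.

22492 km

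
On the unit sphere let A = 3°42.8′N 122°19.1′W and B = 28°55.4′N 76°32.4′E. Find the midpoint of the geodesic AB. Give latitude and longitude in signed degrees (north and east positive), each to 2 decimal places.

The central angle between A and B is δ = 2.4902 rad.
With f = 0.5, the slerp weights are sin((1−f)δ)/sin δ = 1.5626 and sin(fδ)/sin δ = 1.5626.
Weighted sum of the unit vectors: (1.5626)·(-0.5335,-0.8433,0.0648) + (1.5626)·(0.2037,0.8512,0.4836) = (-0.5153, 0.0124, 0.8569).
Converting back: φ = atan2(z, √(x²+y²)) = 58.97°, λ = atan2(y, x) = 178.63°.

58.97°, 178.63°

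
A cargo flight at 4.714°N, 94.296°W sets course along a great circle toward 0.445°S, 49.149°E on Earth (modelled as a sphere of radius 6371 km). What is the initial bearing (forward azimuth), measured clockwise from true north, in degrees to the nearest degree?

84°

Δλ = 143.445° = 2.5036 rad.
y = sin Δλ · cos φ₂ = (0.5956)(1.0000) = 0.5956
x = cos φ₁ sin φ₂ − sin φ₁ cos φ₂ cos Δλ = (0.9966)(-0.0078) − (0.0822)(1.0000)(-0.8033) = 0.0583
θ = atan2(y, x) = 84.41°, so the bearing is 84°.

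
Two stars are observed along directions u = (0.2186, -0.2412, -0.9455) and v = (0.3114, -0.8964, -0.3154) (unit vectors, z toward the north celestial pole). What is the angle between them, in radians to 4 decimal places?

0.9490 rad

u·v = 0.5825; |u| = 1.0000, |v| = 1.0000.
cos θ = (u·v)/(|u||v|) = 0.5825, so θ = 0.9490 rad.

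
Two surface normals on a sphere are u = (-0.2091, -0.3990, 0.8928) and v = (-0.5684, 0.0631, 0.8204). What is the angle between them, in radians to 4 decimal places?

0.5987 rad

u·v = 0.8261; |u| = 1.0000, |v| = 1.0001.
cos θ = (u·v)/(|u||v|) = 0.8261, so θ = 0.5987 rad.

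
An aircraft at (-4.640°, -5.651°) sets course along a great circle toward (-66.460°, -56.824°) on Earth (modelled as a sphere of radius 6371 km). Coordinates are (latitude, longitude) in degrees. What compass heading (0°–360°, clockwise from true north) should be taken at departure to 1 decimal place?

199.2°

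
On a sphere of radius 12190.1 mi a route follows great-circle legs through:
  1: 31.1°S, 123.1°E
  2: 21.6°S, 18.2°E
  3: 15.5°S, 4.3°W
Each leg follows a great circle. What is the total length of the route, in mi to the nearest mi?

Leg 1→2: central angle 1.5854 rad, distance 19325.7 mi.
Leg 2→3: central angle 0.3868 rad, distance 4714.6 mi.
Total: 19325.7 + 4714.6 ≈ 24040 mi.

24040 mi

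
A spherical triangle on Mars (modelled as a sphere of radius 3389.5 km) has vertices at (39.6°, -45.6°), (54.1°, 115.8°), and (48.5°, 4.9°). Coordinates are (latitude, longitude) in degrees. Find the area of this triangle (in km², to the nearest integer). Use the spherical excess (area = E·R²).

Side lengths (central angles): a = 1.0837, b = 0.6399, c = 1.4826 rad; semiperimeter s = 1.6031.
By l'Huilier's theorem, tan(E/4) = √[tan(s/2) tan((s−a)/2) tan((s−b)/2) tan((s−c)/2)], giving spherical excess E = 0.3710 rad.
Area = E·R² = 0.3710 × (3389.5)² ≈ 4262295 km².

4262295 km²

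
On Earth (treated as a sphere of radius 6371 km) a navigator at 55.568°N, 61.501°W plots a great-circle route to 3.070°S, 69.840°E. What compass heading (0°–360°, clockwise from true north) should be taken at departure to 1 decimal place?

55.6°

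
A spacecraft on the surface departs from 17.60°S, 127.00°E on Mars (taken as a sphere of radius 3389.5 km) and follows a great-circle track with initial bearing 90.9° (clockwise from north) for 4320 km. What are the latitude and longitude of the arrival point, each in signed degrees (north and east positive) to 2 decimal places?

-5.89°, -158.97°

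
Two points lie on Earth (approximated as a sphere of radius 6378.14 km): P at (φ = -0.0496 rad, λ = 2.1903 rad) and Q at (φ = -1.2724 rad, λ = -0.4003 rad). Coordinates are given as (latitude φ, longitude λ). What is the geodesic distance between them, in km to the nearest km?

Let φ₁ = -0.0496 rad, φ₂ = -1.2724 rad, and Δλ = -2.5906 rad.
cos c = sin φ₁ sin φ₂ + cos φ₁ cos φ₂ cos Δλ = (-0.0496)(-0.9558) + (0.9988)(0.2940)(-0.8520) = -0.20278,
so c = arccos(-0.20278) = 1.77499 rad.
Distance = R·c = 6378.14 × 1.7750 ≈ 11321 km.

11321 km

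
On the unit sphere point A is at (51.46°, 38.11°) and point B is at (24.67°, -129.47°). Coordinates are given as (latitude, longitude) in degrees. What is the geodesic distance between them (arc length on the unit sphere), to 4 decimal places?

In radians: φ₁ = 0.8981, φ₂ = 0.4306, Δλ = -167.580° = -2.9248 rad.
Haversine: a = sin²(Δφ/2) + cos φ₁ cos φ₂ sin²(Δλ/2) = 0.0537 + (0.6231)(0.9087)(0.9883) = 0.61323.
Central angle c = 2·arcsin(√a) = 1.79925 rad.
On the unit sphere the arc length equals the central angle: 1.7992.

1.7992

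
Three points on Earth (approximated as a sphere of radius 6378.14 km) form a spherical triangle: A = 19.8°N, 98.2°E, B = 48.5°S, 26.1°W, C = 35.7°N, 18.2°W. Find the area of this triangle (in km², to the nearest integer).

93895256 km²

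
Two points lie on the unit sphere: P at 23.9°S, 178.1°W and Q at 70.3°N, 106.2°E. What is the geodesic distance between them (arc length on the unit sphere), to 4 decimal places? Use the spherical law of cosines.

1.8811

With latitudes φ₁ = -23.900°, φ₂ = 70.300° and longitude difference Δλ = -75.700°:
cos c = sin φ₁ sin φ₂ + cos φ₁ cos φ₂ cos Δλ = (-0.4051)(0.9415) + (0.9143)(0.3371)(0.2470) = -0.30531,
so c = arccos(-0.30531) = 1.88106 rad.
On the unit sphere the arc length equals the central angle: 1.8811.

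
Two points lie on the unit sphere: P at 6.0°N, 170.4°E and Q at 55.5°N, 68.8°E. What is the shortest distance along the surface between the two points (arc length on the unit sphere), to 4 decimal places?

1.5979

Let φ₁ = 0.1047 rad, φ₂ = 0.9687 rad, and Δλ = -1.7733 rad.
Haversine: a = sin²(Δφ/2) + cos φ₁ cos φ₂ sin²(Δλ/2) = 0.1753 + (0.9945)(0.5664)(0.6005) = 0.51356.
Central angle c = 2·arcsin(√a) = 1.59792 rad.
On the unit sphere the arc length equals the central angle: 1.5979.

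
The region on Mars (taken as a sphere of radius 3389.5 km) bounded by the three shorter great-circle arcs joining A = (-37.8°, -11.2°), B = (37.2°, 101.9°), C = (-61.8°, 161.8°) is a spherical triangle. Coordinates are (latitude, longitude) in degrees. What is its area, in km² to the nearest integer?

Side lengths (central angles): a = 1.9220, b = 1.4004, c = 2.2363 rad; semiperimeter s = 2.7794.
By l'Huilier's theorem, tan(E/4) = √[tan(s/2) tan((s−a)/2) tan((s−b)/2) tan((s−c)/2)], giving spherical excess E = 2.5917 rad.
Area = E·R² = 2.5917 × (3389.5)² ≈ 29775121 km².

29775121 km²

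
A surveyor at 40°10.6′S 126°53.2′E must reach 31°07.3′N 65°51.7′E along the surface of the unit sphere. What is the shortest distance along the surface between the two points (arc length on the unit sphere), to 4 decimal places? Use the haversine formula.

1.5874

With latitudes φ₁ = -40.177°, φ₂ = 31.122° and longitude difference Δλ = -61.025°:
Haversine: a = sin²(Δφ/2) + cos φ₁ cos φ₂ sin²(Δλ/2) = 0.3397 + (0.7641)(0.8561)(0.2578) = 0.50829.
Central angle c = 2·arcsin(√a) = 1.58739 rad.
On the unit sphere the arc length equals the central angle: 1.5874.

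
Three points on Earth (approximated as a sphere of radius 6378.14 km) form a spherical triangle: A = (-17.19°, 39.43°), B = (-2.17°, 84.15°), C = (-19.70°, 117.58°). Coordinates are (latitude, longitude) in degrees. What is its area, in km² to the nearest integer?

10112395 km²

Side lengths (central angles): a = 0.6470, b = 1.2825, c = 0.8100 rad; semiperimeter s = 1.3697.
By l'Huilier's theorem, tan(E/4) = √[tan(s/2) tan((s−a)/2) tan((s−b)/2) tan((s−c)/2)], giving spherical excess E = 0.2486 rad.
Area = E·R² = 0.2486 × (6378.14)² ≈ 10112395 km².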